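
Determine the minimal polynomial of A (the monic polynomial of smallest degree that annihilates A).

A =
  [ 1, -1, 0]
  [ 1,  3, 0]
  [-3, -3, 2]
x^2 - 4*x + 4

The characteristic polynomial is χ_A(x) = (x - 2)^3, so the eigenvalues are known. The minimal polynomial is
  m_A(x) = Π_λ (x − λ)^{k_λ}
where k_λ is the size of the *largest* Jordan block for λ (equivalently, the smallest k with (A − λI)^k v = 0 for every generalised eigenvector v of λ).

  λ = 2: largest Jordan block has size 2, contributing (x − 2)^2

So m_A(x) = (x - 2)^2 = x^2 - 4*x + 4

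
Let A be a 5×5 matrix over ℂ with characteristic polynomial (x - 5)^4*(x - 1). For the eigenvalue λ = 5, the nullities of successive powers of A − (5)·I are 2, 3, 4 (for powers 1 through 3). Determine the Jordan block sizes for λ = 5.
Block sizes for λ = 5: [3, 1]

From the dimensions of kernels of powers, the number of Jordan blocks of size at least j is d_j − d_{j−1} where d_j = dim ker(N^j) (with d_0 = 0). Computing the differences gives [2, 1, 1].
The number of blocks of size exactly k is (#blocks of size ≥ k) − (#blocks of size ≥ k + 1), so the partition is: 1 block(s) of size 1, 1 block(s) of size 3.
In nonincreasing order the block sizes are [3, 1].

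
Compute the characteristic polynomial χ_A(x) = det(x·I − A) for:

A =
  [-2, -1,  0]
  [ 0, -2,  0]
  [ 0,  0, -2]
x^3 + 6*x^2 + 12*x + 8

Expanding det(x·I − A) (e.g. by cofactor expansion or by noting that A is similar to its Jordan form J, which has the same characteristic polynomial as A) gives
  χ_A(x) = x^3 + 6*x^2 + 12*x + 8
which factors as (x + 2)^3. The eigenvalues (with algebraic multiplicities) are λ = -2 with multiplicity 3.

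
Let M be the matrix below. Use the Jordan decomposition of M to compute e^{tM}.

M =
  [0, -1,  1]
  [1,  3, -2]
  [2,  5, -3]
e^{tM} =
  [t^2/2 + 1, t^2 - t, -t^2/2 + t]
  [-t^2/2 + t, -t^2 + 3*t + 1, t^2/2 - 2*t]
  [-t^2/2 + 2*t, -t^2 + 5*t, t^2/2 - 3*t + 1]

Strategy: write M = P · J · P⁻¹ where J is a Jordan canonical form, so e^{tM} = P · e^{tJ} · P⁻¹, and e^{tJ} can be computed block-by-block.

M has Jordan form
J =
  [0, 1, 0]
  [0, 0, 1]
  [0, 0, 0]
(up to reordering of blocks).

Per-block formulas:
  For a 3×3 Jordan block J_3(0): exp(t · J_3(0)) = e^(0t)·(I + t·N + (t^2/2)·N^2), where N is the 3×3 nilpotent shift.

After assembling e^{tJ} and conjugating by P, we get:

e^{tM} =
  [t^2/2 + 1, t^2 - t, -t^2/2 + t]
  [-t^2/2 + t, -t^2 + 3*t + 1, t^2/2 - 2*t]
  [-t^2/2 + 2*t, -t^2 + 5*t, t^2/2 - 3*t + 1]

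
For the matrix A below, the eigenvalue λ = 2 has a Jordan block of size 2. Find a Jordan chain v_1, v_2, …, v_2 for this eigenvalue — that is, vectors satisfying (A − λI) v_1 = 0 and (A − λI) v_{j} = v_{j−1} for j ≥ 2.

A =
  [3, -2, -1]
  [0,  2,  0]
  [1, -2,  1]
A Jordan chain for λ = 2 of length 2:
v_1 = (1, 0, 1)ᵀ
v_2 = (1, 0, 0)ᵀ

Let N = A − (2)·I. We want v_2 with N^2 v_2 = 0 but N^1 v_2 ≠ 0; then v_{j-1} := N · v_j for j = 2, …, 2.

Pick v_2 = (1, 0, 0)ᵀ.
Then v_1 = N · v_2 = (1, 0, 1)ᵀ.

Sanity check: (A − (2)·I) v_1 = (0, 0, 0)ᵀ = 0. ✓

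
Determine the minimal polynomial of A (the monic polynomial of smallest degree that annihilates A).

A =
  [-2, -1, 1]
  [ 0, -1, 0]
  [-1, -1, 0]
x^2 + 2*x + 1

The characteristic polynomial is χ_A(x) = (x + 1)^3, so the eigenvalues are known. The minimal polynomial is
  m_A(x) = Π_λ (x − λ)^{k_λ}
where k_λ is the size of the *largest* Jordan block for λ (equivalently, the smallest k with (A − λI)^k v = 0 for every generalised eigenvector v of λ).

  λ = -1: largest Jordan block has size 2, contributing (x + 1)^2

So m_A(x) = (x + 1)^2 = x^2 + 2*x + 1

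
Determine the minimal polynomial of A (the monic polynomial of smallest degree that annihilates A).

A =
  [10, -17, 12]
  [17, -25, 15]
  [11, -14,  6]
x^3 + 9*x^2 + 27*x + 27

The characteristic polynomial is χ_A(x) = (x + 3)^3, so the eigenvalues are known. The minimal polynomial is
  m_A(x) = Π_λ (x − λ)^{k_λ}
where k_λ is the size of the *largest* Jordan block for λ (equivalently, the smallest k with (A − λI)^k v = 0 for every generalised eigenvector v of λ).

  λ = -3: largest Jordan block has size 3, contributing (x + 3)^3

So m_A(x) = (x + 3)^3 = x^3 + 9*x^2 + 27*x + 27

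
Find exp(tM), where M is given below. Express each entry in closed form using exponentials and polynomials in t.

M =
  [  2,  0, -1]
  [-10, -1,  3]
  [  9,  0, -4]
e^{tM} =
  [3*t*exp(-t) + exp(-t), 0, -t*exp(-t)]
  [-3*t^2*exp(-t)/2 - 10*t*exp(-t), exp(-t), t^2*exp(-t)/2 + 3*t*exp(-t)]
  [9*t*exp(-t), 0, -3*t*exp(-t) + exp(-t)]

Strategy: write M = P · J · P⁻¹ where J is a Jordan canonical form, so e^{tM} = P · e^{tJ} · P⁻¹, and e^{tJ} can be computed block-by-block.

M has Jordan form
J =
  [-1,  1,  0]
  [ 0, -1,  1]
  [ 0,  0, -1]
(up to reordering of blocks).

Per-block formulas:
  For a 3×3 Jordan block J_3(-1): exp(t · J_3(-1)) = e^(-1t)·(I + t·N + (t^2/2)·N^2), where N is the 3×3 nilpotent shift.

After assembling e^{tJ} and conjugating by P, we get:

e^{tM} =
  [3*t*exp(-t) + exp(-t), 0, -t*exp(-t)]
  [-3*t^2*exp(-t)/2 - 10*t*exp(-t), exp(-t), t^2*exp(-t)/2 + 3*t*exp(-t)]
  [9*t*exp(-t), 0, -3*t*exp(-t) + exp(-t)]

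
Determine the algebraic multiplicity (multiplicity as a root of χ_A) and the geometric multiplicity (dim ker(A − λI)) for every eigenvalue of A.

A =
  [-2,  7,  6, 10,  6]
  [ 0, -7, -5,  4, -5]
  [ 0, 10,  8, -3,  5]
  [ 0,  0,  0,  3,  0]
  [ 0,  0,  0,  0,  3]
λ = -2: alg = 2, geom = 1; λ = 3: alg = 3, geom = 2

Step 1 — factor the characteristic polynomial to read off the algebraic multiplicities:
  χ_A(x) = (x - 3)^3*(x + 2)^2

Step 2 — compute geometric multiplicities via the rank-nullity identity g(λ) = n − rank(A − λI):
  rank(A − (-2)·I) = 4, so dim ker(A − (-2)·I) = n − 4 = 1
  rank(A − (3)·I) = 3, so dim ker(A − (3)·I) = n − 3 = 2

Summary:
  λ = -2: algebraic multiplicity = 2, geometric multiplicity = 1
  λ = 3: algebraic multiplicity = 3, geometric multiplicity = 2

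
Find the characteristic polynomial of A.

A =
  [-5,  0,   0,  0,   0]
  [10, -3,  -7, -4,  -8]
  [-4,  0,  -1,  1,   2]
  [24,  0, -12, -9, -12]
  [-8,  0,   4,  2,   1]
x^5 + 17*x^4 + 114*x^3 + 378*x^2 + 621*x + 405

Expanding det(x·I − A) (e.g. by cofactor expansion or by noting that A is similar to its Jordan form J, which has the same characteristic polynomial as A) gives
  χ_A(x) = x^5 + 17*x^4 + 114*x^3 + 378*x^2 + 621*x + 405
which factors as (x + 3)^4*(x + 5). The eigenvalues (with algebraic multiplicities) are λ = -5 with multiplicity 1, λ = -3 with multiplicity 4.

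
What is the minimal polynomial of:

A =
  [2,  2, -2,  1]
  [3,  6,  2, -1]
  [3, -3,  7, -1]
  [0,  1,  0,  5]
x^3 - 15*x^2 + 75*x - 125

The characteristic polynomial is χ_A(x) = (x - 5)^4, so the eigenvalues are known. The minimal polynomial is
  m_A(x) = Π_λ (x − λ)^{k_λ}
where k_λ is the size of the *largest* Jordan block for λ (equivalently, the smallest k with (A − λI)^k v = 0 for every generalised eigenvector v of λ).

  λ = 5: largest Jordan block has size 3, contributing (x − 5)^3

So m_A(x) = (x - 5)^3 = x^3 - 15*x^2 + 75*x - 125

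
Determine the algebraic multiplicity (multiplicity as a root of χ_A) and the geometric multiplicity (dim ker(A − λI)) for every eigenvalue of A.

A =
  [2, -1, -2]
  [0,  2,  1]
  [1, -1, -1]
λ = 1: alg = 3, geom = 1

Step 1 — factor the characteristic polynomial to read off the algebraic multiplicities:
  χ_A(x) = (x - 1)^3

Step 2 — compute geometric multiplicities via the rank-nullity identity g(λ) = n − rank(A − λI):
  rank(A − (1)·I) = 2, so dim ker(A − (1)·I) = n − 2 = 1

Summary:
  λ = 1: algebraic multiplicity = 3, geometric multiplicity = 1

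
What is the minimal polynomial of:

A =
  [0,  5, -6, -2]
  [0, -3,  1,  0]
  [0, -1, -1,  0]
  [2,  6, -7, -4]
x^3 + 6*x^2 + 12*x + 8

The characteristic polynomial is χ_A(x) = (x + 2)^4, so the eigenvalues are known. The minimal polynomial is
  m_A(x) = Π_λ (x − λ)^{k_λ}
where k_λ is the size of the *largest* Jordan block for λ (equivalently, the smallest k with (A − λI)^k v = 0 for every generalised eigenvector v of λ).

  λ = -2: largest Jordan block has size 3, contributing (x + 2)^3

So m_A(x) = (x + 2)^3 = x^3 + 6*x^2 + 12*x + 8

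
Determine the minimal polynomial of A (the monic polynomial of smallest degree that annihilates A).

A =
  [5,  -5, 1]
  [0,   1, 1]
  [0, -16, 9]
x^3 - 15*x^2 + 75*x - 125

The characteristic polynomial is χ_A(x) = (x - 5)^3, so the eigenvalues are known. The minimal polynomial is
  m_A(x) = Π_λ (x − λ)^{k_λ}
where k_λ is the size of the *largest* Jordan block for λ (equivalently, the smallest k with (A − λI)^k v = 0 for every generalised eigenvector v of λ).

  λ = 5: largest Jordan block has size 3, contributing (x − 5)^3

So m_A(x) = (x - 5)^3 = x^3 - 15*x^2 + 75*x - 125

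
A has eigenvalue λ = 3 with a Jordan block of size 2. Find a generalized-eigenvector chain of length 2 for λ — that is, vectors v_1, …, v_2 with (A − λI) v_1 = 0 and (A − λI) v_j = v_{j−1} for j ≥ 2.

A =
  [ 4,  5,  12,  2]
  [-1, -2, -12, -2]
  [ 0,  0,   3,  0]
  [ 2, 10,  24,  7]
A Jordan chain for λ = 3 of length 2:
v_1 = (1, -1, 0, 2)ᵀ
v_2 = (1, 0, 0, 0)ᵀ

Let N = A − (3)·I. We want v_2 with N^2 v_2 = 0 but N^1 v_2 ≠ 0; then v_{j-1} := N · v_j for j = 2, …, 2.

Pick v_2 = (1, 0, 0, 0)ᵀ.
Then v_1 = N · v_2 = (1, -1, 0, 2)ᵀ.

Sanity check: (A − (3)·I) v_1 = (0, 0, 0, 0)ᵀ = 0. ✓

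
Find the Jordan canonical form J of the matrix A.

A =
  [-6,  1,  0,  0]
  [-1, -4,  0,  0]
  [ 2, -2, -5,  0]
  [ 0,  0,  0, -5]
J_2(-5) ⊕ J_1(-5) ⊕ J_1(-5)

The characteristic polynomial is
  det(x·I − A) = x^4 + 20*x^3 + 150*x^2 + 500*x + 625 = (x + 5)^4

Eigenvalues and multiplicities (the geometric multiplicity of λ is n − rank(A − λI), which equals the number of Jordan blocks for λ):
  λ = -5: algebraic multiplicity = 4, geometric multiplicity = 3

Determining the block sizes for each eigenvalue:
  λ = -5: 3 blocks summing to 4 forces exactly one block of size 2 and the rest size 1 → block sizes [2, 1, 1]

Assembling the blocks gives a Jordan form
J =
  [-5,  1,  0,  0]
  [ 0, -5,  0,  0]
  [ 0,  0, -5,  0]
  [ 0,  0,  0, -5]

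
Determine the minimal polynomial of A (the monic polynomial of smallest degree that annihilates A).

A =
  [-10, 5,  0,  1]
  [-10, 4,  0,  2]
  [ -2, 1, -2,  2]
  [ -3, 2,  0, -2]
x^4 + 10*x^3 + 37*x^2 + 60*x + 36

The characteristic polynomial is χ_A(x) = (x + 2)^2*(x + 3)^2, so the eigenvalues are known. The minimal polynomial is
  m_A(x) = Π_λ (x − λ)^{k_λ}
where k_λ is the size of the *largest* Jordan block for λ (equivalently, the smallest k with (A − λI)^k v = 0 for every generalised eigenvector v of λ).

  λ = -3: largest Jordan block has size 2, contributing (x + 3)^2
  λ = -2: largest Jordan block has size 2, contributing (x + 2)^2

So m_A(x) = (x + 2)^2*(x + 3)^2 = x^4 + 10*x^3 + 37*x^2 + 60*x + 36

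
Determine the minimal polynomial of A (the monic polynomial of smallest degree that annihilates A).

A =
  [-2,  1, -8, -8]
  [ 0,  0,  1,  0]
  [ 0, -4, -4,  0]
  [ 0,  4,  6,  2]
x^4 + 4*x^3 - 16*x - 16

The characteristic polynomial is χ_A(x) = (x - 2)*(x + 2)^3, so the eigenvalues are known. The minimal polynomial is
  m_A(x) = Π_λ (x − λ)^{k_λ}
where k_λ is the size of the *largest* Jordan block for λ (equivalently, the smallest k with (A − λI)^k v = 0 for every generalised eigenvector v of λ).

  λ = -2: largest Jordan block has size 3, contributing (x + 2)^3
  λ = 2: largest Jordan block has size 1, contributing (x − 2)

So m_A(x) = (x - 2)*(x + 2)^3 = x^4 + 4*x^3 - 16*x - 16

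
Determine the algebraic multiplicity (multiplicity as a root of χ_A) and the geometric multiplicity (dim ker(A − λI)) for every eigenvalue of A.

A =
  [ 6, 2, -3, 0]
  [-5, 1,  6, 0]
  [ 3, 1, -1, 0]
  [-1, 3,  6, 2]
λ = 2: alg = 4, geom = 2

Step 1 — factor the characteristic polynomial to read off the algebraic multiplicities:
  χ_A(x) = (x - 2)^4

Step 2 — compute geometric multiplicities via the rank-nullity identity g(λ) = n − rank(A − λI):
  rank(A − (2)·I) = 2, so dim ker(A − (2)·I) = n − 2 = 2

Summary:
  λ = 2: algebraic multiplicity = 4, geometric multiplicity = 2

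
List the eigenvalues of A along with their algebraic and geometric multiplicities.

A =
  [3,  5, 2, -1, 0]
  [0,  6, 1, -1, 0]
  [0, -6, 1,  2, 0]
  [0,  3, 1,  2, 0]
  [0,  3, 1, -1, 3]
λ = 3: alg = 5, geom = 3

Step 1 — factor the characteristic polynomial to read off the algebraic multiplicities:
  χ_A(x) = (x - 3)^5

Step 2 — compute geometric multiplicities via the rank-nullity identity g(λ) = n − rank(A − λI):
  rank(A − (3)·I) = 2, so dim ker(A − (3)·I) = n − 2 = 3

Summary:
  λ = 3: algebraic multiplicity = 5, geometric multiplicity = 3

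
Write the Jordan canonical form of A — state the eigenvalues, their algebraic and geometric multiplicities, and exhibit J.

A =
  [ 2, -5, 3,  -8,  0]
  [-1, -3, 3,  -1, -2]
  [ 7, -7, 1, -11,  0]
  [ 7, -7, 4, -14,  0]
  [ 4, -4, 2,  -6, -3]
J_2(-4) ⊕ J_2(-3) ⊕ J_1(-3)

The characteristic polynomial is
  det(x·I − A) = x^5 + 17*x^4 + 115*x^3 + 387*x^2 + 648*x + 432 = (x + 3)^3*(x + 4)^2

Eigenvalues and multiplicities (the geometric multiplicity of λ is n − rank(A − λI), which equals the number of Jordan blocks for λ):
  λ = -4: algebraic multiplicity = 2, geometric multiplicity = 1
  λ = -3: algebraic multiplicity = 3, geometric multiplicity = 2

Determining the block sizes for each eigenvalue:
  λ = -4: one block (gm = 1), so the single block has size am = 2 → block sizes [2]
  λ = -3: 2 blocks summing to 3 forces exactly one block of size 2 and the rest size 1 → block sizes [2, 1]

Assembling the blocks gives a Jordan form
J =
  [-4,  1,  0,  0,  0]
  [ 0, -4,  0,  0,  0]
  [ 0,  0, -3,  1,  0]
  [ 0,  0,  0, -3,  0]
  [ 0,  0,  0,  0, -3]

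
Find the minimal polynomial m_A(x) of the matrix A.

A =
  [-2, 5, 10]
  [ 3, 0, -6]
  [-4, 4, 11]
x^2 - 6*x + 9

The characteristic polynomial is χ_A(x) = (x - 3)^3, so the eigenvalues are known. The minimal polynomial is
  m_A(x) = Π_λ (x − λ)^{k_λ}
where k_λ is the size of the *largest* Jordan block for λ (equivalently, the smallest k with (A − λI)^k v = 0 for every generalised eigenvector v of λ).

  λ = 3: largest Jordan block has size 2, contributing (x − 3)^2

So m_A(x) = (x - 3)^2 = x^2 - 6*x + 9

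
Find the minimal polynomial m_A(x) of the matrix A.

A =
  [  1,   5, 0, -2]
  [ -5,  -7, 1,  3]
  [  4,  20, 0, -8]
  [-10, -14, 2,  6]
x^3

The characteristic polynomial is χ_A(x) = x^4, so the eigenvalues are known. The minimal polynomial is
  m_A(x) = Π_λ (x − λ)^{k_λ}
where k_λ is the size of the *largest* Jordan block for λ (equivalently, the smallest k with (A − λI)^k v = 0 for every generalised eigenvector v of λ).

  λ = 0: largest Jordan block has size 3, contributing (x − 0)^3

So m_A(x) = x^3 = x^3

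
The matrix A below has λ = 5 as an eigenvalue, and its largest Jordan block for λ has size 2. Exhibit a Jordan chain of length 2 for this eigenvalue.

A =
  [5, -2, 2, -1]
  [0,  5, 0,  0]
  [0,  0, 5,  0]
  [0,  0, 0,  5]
A Jordan chain for λ = 5 of length 2:
v_1 = (-2, 0, 0, 0)ᵀ
v_2 = (0, 1, 0, 0)ᵀ

Let N = A − (5)·I. We want v_2 with N^2 v_2 = 0 but N^1 v_2 ≠ 0; then v_{j-1} := N · v_j for j = 2, …, 2.

Pick v_2 = (0, 1, 0, 0)ᵀ.
Then v_1 = N · v_2 = (-2, 0, 0, 0)ᵀ.

Sanity check: (A − (5)·I) v_1 = (0, 0, 0, 0)ᵀ = 0. ✓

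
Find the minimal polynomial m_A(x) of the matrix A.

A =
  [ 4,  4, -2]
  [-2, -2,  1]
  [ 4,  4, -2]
x^2

The characteristic polynomial is χ_A(x) = x^3, so the eigenvalues are known. The minimal polynomial is
  m_A(x) = Π_λ (x − λ)^{k_λ}
where k_λ is the size of the *largest* Jordan block for λ (equivalently, the smallest k with (A − λI)^k v = 0 for every generalised eigenvector v of λ).

  λ = 0: largest Jordan block has size 2, contributing (x − 0)^2

So m_A(x) = x^2 = x^2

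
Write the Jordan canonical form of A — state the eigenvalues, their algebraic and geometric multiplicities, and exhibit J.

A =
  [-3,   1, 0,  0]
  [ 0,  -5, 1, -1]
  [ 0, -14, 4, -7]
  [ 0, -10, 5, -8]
J_3(-3) ⊕ J_1(-3)

The characteristic polynomial is
  det(x·I − A) = x^4 + 12*x^3 + 54*x^2 + 108*x + 81 = (x + 3)^4

Eigenvalues and multiplicities (the geometric multiplicity of λ is n − rank(A − λI), which equals the number of Jordan blocks for λ):
  λ = -3: algebraic multiplicity = 4, geometric multiplicity = 2

Determining the block sizes for each eigenvalue:
  λ = -3: with am = 4 and gm = 2, the partition is not yet determined (e.g. several partitions of 4 into 2 parts exist). Let N = A − (-3)·I. Computing rank(N^1) = 2, rank(N^2) = 1, rank(N^3) = 0; the number of blocks of size ≥ j is rank(N^{j−1}) − rank(N^j), giving [2, 1, 1]. So we have 1 block(s) of size 3, 1 block(s) of size 1 → block sizes [3, 1]

Assembling the blocks gives a Jordan form
J =
  [-3,  1,  0,  0]
  [ 0, -3,  1,  0]
  [ 0,  0, -3,  0]
  [ 0,  0,  0, -3]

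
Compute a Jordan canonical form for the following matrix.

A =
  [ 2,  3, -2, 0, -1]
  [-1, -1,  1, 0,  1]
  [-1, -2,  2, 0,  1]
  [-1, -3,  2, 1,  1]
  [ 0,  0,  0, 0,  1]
J_3(1) ⊕ J_1(1) ⊕ J_1(1)

The characteristic polynomial is
  det(x·I − A) = x^5 - 5*x^4 + 10*x^3 - 10*x^2 + 5*x - 1 = (x - 1)^5

Eigenvalues and multiplicities (the geometric multiplicity of λ is n − rank(A − λI), which equals the number of Jordan blocks for λ):
  λ = 1: algebraic multiplicity = 5, geometric multiplicity = 3

Determining the block sizes for each eigenvalue:
  λ = 1: with am = 5 and gm = 3, the partition is not yet determined (e.g. several partitions of 5 into 3 parts exist). Let N = A − (1)·I. Computing rank(N^1) = 2, rank(N^2) = 1, rank(N^3) = 0; the number of blocks of size ≥ j is rank(N^{j−1}) − rank(N^j), giving [3, 1, 1]. So we have 1 block(s) of size 3, 2 block(s) of size 1 → block sizes [3, 1, 1]

Assembling the blocks gives a Jordan form
J =
  [1, 1, 0, 0, 0]
  [0, 1, 1, 0, 0]
  [0, 0, 1, 0, 0]
  [0, 0, 0, 1, 0]
  [0, 0, 0, 0, 1]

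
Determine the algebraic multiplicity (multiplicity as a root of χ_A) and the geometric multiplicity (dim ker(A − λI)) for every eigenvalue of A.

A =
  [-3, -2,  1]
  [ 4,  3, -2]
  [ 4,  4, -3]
λ = -1: alg = 3, geom = 2

Step 1 — factor the characteristic polynomial to read off the algebraic multiplicities:
  χ_A(x) = (x + 1)^3

Step 2 — compute geometric multiplicities via the rank-nullity identity g(λ) = n − rank(A − λI):
  rank(A − (-1)·I) = 1, so dim ker(A − (-1)·I) = n − 1 = 2

Summary:
  λ = -1: algebraic multiplicity = 3, geometric multiplicity = 2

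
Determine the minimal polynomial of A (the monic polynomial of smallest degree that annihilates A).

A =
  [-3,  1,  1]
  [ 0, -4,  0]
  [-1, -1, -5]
x^2 + 8*x + 16

The characteristic polynomial is χ_A(x) = (x + 4)^3, so the eigenvalues are known. The minimal polynomial is
  m_A(x) = Π_λ (x − λ)^{k_λ}
where k_λ is the size of the *largest* Jordan block for λ (equivalently, the smallest k with (A − λI)^k v = 0 for every generalised eigenvector v of λ).

  λ = -4: largest Jordan block has size 2, contributing (x + 4)^2

So m_A(x) = (x + 4)^2 = x^2 + 8*x + 16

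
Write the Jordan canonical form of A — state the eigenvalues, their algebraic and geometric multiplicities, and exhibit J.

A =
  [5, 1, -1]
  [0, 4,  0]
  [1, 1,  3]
J_2(4) ⊕ J_1(4)

The characteristic polynomial is
  det(x·I − A) = x^3 - 12*x^2 + 48*x - 64 = (x - 4)^3

Eigenvalues and multiplicities (the geometric multiplicity of λ is n − rank(A − λI), which equals the number of Jordan blocks for λ):
  λ = 4: algebraic multiplicity = 3, geometric multiplicity = 2

Determining the block sizes for each eigenvalue:
  λ = 4: 2 blocks summing to 3 forces exactly one block of size 2 and the rest size 1 → block sizes [2, 1]

Assembling the blocks gives a Jordan form
J =
  [4, 1, 0]
  [0, 4, 0]
  [0, 0, 4]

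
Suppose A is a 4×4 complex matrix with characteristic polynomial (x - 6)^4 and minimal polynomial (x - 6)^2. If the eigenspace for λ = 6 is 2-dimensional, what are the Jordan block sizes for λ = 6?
Block sizes for λ = 6: [2, 2]

Step 1 — from the characteristic polynomial, algebraic multiplicity of λ = 6 is 4. From dim ker(A − (6)·I) = 2, there are exactly 2 Jordan blocks for λ = 6.
Step 2 — from the minimal polynomial, the factor (x − 6)^2 tells us the largest block for λ = 6 has size 2.
Step 3 — with total size 4, 2 blocks, and largest block 2, the block sizes (in nonincreasing order) are [2, 2].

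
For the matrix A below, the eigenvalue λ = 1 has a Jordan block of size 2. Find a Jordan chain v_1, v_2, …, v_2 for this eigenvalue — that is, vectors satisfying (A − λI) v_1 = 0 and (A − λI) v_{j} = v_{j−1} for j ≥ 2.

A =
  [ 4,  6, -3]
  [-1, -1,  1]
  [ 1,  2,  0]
A Jordan chain for λ = 1 of length 2:
v_1 = (3, -1, 1)ᵀ
v_2 = (1, 0, 0)ᵀ

Let N = A − (1)·I. We want v_2 with N^2 v_2 = 0 but N^1 v_2 ≠ 0; then v_{j-1} := N · v_j for j = 2, …, 2.

Pick v_2 = (1, 0, 0)ᵀ.
Then v_1 = N · v_2 = (3, -1, 1)ᵀ.

Sanity check: (A − (1)·I) v_1 = (0, 0, 0)ᵀ = 0. ✓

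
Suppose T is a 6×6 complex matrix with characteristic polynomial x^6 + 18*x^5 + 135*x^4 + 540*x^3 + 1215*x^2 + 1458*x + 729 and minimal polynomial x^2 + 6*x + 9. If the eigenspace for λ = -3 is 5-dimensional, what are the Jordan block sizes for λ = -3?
Block sizes for λ = -3: [2, 1, 1, 1, 1]

Step 1 — from the characteristic polynomial, algebraic multiplicity of λ = -3 is 6. From dim ker(T − (-3)·I) = 5, there are exactly 5 Jordan blocks for λ = -3.
Step 2 — from the minimal polynomial, the factor (x + 3)^2 tells us the largest block for λ = -3 has size 2.
Step 3 — with total size 6, 5 blocks, and largest block 2, the block sizes (in nonincreasing order) are [2, 1, 1, 1, 1].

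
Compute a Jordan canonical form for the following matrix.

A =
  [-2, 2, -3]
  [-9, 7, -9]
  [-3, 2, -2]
J_2(1) ⊕ J_1(1)

The characteristic polynomial is
  det(x·I − A) = x^3 - 3*x^2 + 3*x - 1 = (x - 1)^3

Eigenvalues and multiplicities (the geometric multiplicity of λ is n − rank(A − λI), which equals the number of Jordan blocks for λ):
  λ = 1: algebraic multiplicity = 3, geometric multiplicity = 2

Determining the block sizes for each eigenvalue:
  λ = 1: 2 blocks summing to 3 forces exactly one block of size 2 and the rest size 1 → block sizes [2, 1]

Assembling the blocks gives a Jordan form
J =
  [1, 1, 0]
  [0, 1, 0]
  [0, 0, 1]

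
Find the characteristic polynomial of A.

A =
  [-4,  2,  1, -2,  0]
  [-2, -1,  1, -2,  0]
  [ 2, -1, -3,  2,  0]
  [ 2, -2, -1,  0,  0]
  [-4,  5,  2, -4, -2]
x^5 + 10*x^4 + 40*x^3 + 80*x^2 + 80*x + 32

Expanding det(x·I − A) (e.g. by cofactor expansion or by noting that A is similar to its Jordan form J, which has the same characteristic polynomial as A) gives
  χ_A(x) = x^5 + 10*x^4 + 40*x^3 + 80*x^2 + 80*x + 32
which factors as (x + 2)^5. The eigenvalues (with algebraic multiplicities) are λ = -2 with multiplicity 5.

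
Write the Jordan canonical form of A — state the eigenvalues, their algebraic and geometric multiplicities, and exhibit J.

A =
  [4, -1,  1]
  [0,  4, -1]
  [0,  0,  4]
J_3(4)

The characteristic polynomial is
  det(x·I − A) = x^3 - 12*x^2 + 48*x - 64 = (x - 4)^3

Eigenvalues and multiplicities (the geometric multiplicity of λ is n − rank(A − λI), which equals the number of Jordan blocks for λ):
  λ = 4: algebraic multiplicity = 3, geometric multiplicity = 1

Determining the block sizes for each eigenvalue:
  λ = 4: one block (gm = 1), so the single block has size am = 3 → block sizes [3]

Assembling the blocks gives a Jordan form
J =
  [4, 1, 0]
  [0, 4, 1]
  [0, 0, 4]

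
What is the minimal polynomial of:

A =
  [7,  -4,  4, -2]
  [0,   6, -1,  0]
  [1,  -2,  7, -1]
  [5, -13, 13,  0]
x^3 - 15*x^2 + 75*x - 125

The characteristic polynomial is χ_A(x) = (x - 5)^4, so the eigenvalues are known. The minimal polynomial is
  m_A(x) = Π_λ (x − λ)^{k_λ}
where k_λ is the size of the *largest* Jordan block for λ (equivalently, the smallest k with (A − λI)^k v = 0 for every generalised eigenvector v of λ).

  λ = 5: largest Jordan block has size 3, contributing (x − 5)^3

So m_A(x) = (x - 5)^3 = x^3 - 15*x^2 + 75*x - 125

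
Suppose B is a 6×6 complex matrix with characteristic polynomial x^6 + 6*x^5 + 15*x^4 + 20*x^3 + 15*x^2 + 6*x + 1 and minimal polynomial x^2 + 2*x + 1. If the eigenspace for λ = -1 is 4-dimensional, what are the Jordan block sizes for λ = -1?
Block sizes for λ = -1: [2, 2, 1, 1]

Step 1 — from the characteristic polynomial, algebraic multiplicity of λ = -1 is 6. From dim ker(B − (-1)·I) = 4, there are exactly 4 Jordan blocks for λ = -1.
Step 2 — from the minimal polynomial, the factor (x + 1)^2 tells us the largest block for λ = -1 has size 2.
Step 3 — with total size 6, 4 blocks, and largest block 2, the block sizes (in nonincreasing order) are [2, 2, 1, 1].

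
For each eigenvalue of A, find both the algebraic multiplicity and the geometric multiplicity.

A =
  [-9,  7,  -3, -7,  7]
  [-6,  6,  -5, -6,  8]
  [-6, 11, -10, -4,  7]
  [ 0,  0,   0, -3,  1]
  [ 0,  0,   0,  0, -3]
λ = -5: alg = 2, geom = 1; λ = -3: alg = 3, geom = 1

Step 1 — factor the characteristic polynomial to read off the algebraic multiplicities:
  χ_A(x) = (x + 3)^3*(x + 5)^2

Step 2 — compute geometric multiplicities via the rank-nullity identity g(λ) = n − rank(A − λI):
  rank(A − (-5)·I) = 4, so dim ker(A − (-5)·I) = n − 4 = 1
  rank(A − (-3)·I) = 4, so dim ker(A − (-3)·I) = n − 4 = 1

Summary:
  λ = -5: algebraic multiplicity = 2, geometric multiplicity = 1
  λ = -3: algebraic multiplicity = 3, geometric multiplicity = 1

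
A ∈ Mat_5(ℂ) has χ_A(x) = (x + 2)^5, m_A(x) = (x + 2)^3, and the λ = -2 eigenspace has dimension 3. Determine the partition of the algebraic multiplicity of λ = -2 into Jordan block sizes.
Block sizes for λ = -2: [3, 1, 1]

Step 1 — from the characteristic polynomial, algebraic multiplicity of λ = -2 is 5. From dim ker(A − (-2)·I) = 3, there are exactly 3 Jordan blocks for λ = -2.
Step 2 — from the minimal polynomial, the factor (x + 2)^3 tells us the largest block for λ = -2 has size 3.
Step 3 — with total size 5, 3 blocks, and largest block 3, the block sizes (in nonincreasing order) are [3, 1, 1].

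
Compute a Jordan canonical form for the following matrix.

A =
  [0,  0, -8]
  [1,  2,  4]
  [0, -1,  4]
J_3(2)

The characteristic polynomial is
  det(x·I − A) = x^3 - 6*x^2 + 12*x - 8 = (x - 2)^3

Eigenvalues and multiplicities (the geometric multiplicity of λ is n − rank(A − λI), which equals the number of Jordan blocks for λ):
  λ = 2: algebraic multiplicity = 3, geometric multiplicity = 1

Determining the block sizes for each eigenvalue:
  λ = 2: one block (gm = 1), so the single block has size am = 3 → block sizes [3]

Assembling the blocks gives a Jordan form
J =
  [2, 1, 0]
  [0, 2, 1]
  [0, 0, 2]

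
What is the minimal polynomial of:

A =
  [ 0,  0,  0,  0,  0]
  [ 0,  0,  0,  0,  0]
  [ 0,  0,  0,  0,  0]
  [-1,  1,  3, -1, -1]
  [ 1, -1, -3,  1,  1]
x^2

The characteristic polynomial is χ_A(x) = x^5, so the eigenvalues are known. The minimal polynomial is
  m_A(x) = Π_λ (x − λ)^{k_λ}
where k_λ is the size of the *largest* Jordan block for λ (equivalently, the smallest k with (A − λI)^k v = 0 for every generalised eigenvector v of λ).

  λ = 0: largest Jordan block has size 2, contributing (x − 0)^2

So m_A(x) = x^2 = x^2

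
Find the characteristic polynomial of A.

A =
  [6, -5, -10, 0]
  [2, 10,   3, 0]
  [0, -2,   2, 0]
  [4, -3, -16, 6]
x^4 - 24*x^3 + 216*x^2 - 864*x + 1296

Expanding det(x·I − A) (e.g. by cofactor expansion or by noting that A is similar to its Jordan form J, which has the same characteristic polynomial as A) gives
  χ_A(x) = x^4 - 24*x^3 + 216*x^2 - 864*x + 1296
which factors as (x - 6)^4. The eigenvalues (with algebraic multiplicities) are λ = 6 with multiplicity 4.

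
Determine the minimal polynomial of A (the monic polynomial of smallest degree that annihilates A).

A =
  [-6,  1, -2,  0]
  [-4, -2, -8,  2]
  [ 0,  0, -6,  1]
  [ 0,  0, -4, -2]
x^2 + 8*x + 16

The characteristic polynomial is χ_A(x) = (x + 4)^4, so the eigenvalues are known. The minimal polynomial is
  m_A(x) = Π_λ (x − λ)^{k_λ}
where k_λ is the size of the *largest* Jordan block for λ (equivalently, the smallest k with (A − λI)^k v = 0 for every generalised eigenvector v of λ).

  λ = -4: largest Jordan block has size 2, contributing (x + 4)^2

So m_A(x) = (x + 4)^2 = x^2 + 8*x + 16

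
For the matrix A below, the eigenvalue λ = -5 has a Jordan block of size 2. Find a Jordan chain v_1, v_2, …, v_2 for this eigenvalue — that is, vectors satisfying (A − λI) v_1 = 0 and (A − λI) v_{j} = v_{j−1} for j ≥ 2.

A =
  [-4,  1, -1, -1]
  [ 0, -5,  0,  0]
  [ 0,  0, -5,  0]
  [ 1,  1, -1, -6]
A Jordan chain for λ = -5 of length 2:
v_1 = (1, 0, 0, 1)ᵀ
v_2 = (1, 0, 0, 0)ᵀ

Let N = A − (-5)·I. We want v_2 with N^2 v_2 = 0 but N^1 v_2 ≠ 0; then v_{j-1} := N · v_j for j = 2, …, 2.

Pick v_2 = (1, 0, 0, 0)ᵀ.
Then v_1 = N · v_2 = (1, 0, 0, 1)ᵀ.

Sanity check: (A − (-5)·I) v_1 = (0, 0, 0, 0)ᵀ = 0. ✓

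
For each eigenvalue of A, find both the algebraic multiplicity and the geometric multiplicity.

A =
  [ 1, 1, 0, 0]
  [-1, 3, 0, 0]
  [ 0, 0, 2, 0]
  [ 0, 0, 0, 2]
λ = 2: alg = 4, geom = 3

Step 1 — factor the characteristic polynomial to read off the algebraic multiplicities:
  χ_A(x) = (x - 2)^4

Step 2 — compute geometric multiplicities via the rank-nullity identity g(λ) = n − rank(A − λI):
  rank(A − (2)·I) = 1, so dim ker(A − (2)·I) = n − 1 = 3

Summary:
  λ = 2: algebraic multiplicity = 4, geometric multiplicity = 3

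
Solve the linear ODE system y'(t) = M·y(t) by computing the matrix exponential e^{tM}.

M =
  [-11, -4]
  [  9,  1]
e^{tM} =
  [-6*t*exp(-5*t) + exp(-5*t), -4*t*exp(-5*t)]
  [9*t*exp(-5*t), 6*t*exp(-5*t) + exp(-5*t)]

Strategy: write M = P · J · P⁻¹ where J is a Jordan canonical form, so e^{tM} = P · e^{tJ} · P⁻¹, and e^{tJ} can be computed block-by-block.

M has Jordan form
J =
  [-5,  1]
  [ 0, -5]
(up to reordering of blocks).

Per-block formulas:
  For a 2×2 Jordan block J_2(-5): exp(t · J_2(-5)) = e^(-5t)·(I + t·N), where N is the 2×2 nilpotent shift.

After assembling e^{tJ} and conjugating by P, we get:

e^{tM} =
  [-6*t*exp(-5*t) + exp(-5*t), -4*t*exp(-5*t)]
  [9*t*exp(-5*t), 6*t*exp(-5*t) + exp(-5*t)]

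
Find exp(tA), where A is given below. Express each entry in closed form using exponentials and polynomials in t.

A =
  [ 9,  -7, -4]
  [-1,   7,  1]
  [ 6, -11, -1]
e^{tA} =
  [-t^2*exp(5*t)/2 + 4*t*exp(5*t) + exp(5*t), t^2*exp(5*t) - 7*t*exp(5*t), t^2*exp(5*t)/2 - 4*t*exp(5*t)]
  [-t*exp(5*t), 2*t*exp(5*t) + exp(5*t), t*exp(5*t)]
  [-t^2*exp(5*t)/2 + 6*t*exp(5*t), t^2*exp(5*t) - 11*t*exp(5*t), t^2*exp(5*t)/2 - 6*t*exp(5*t) + exp(5*t)]

Strategy: write A = P · J · P⁻¹ where J is a Jordan canonical form, so e^{tA} = P · e^{tJ} · P⁻¹, and e^{tJ} can be computed block-by-block.

A has Jordan form
J =
  [5, 1, 0]
  [0, 5, 1]
  [0, 0, 5]
(up to reordering of blocks).

Per-block formulas:
  For a 3×3 Jordan block J_3(5): exp(t · J_3(5)) = e^(5t)·(I + t·N + (t^2/2)·N^2), where N is the 3×3 nilpotent shift.

After assembling e^{tJ} and conjugating by P, we get:

e^{tA} =
  [-t^2*exp(5*t)/2 + 4*t*exp(5*t) + exp(5*t), t^2*exp(5*t) - 7*t*exp(5*t), t^2*exp(5*t)/2 - 4*t*exp(5*t)]
  [-t*exp(5*t), 2*t*exp(5*t) + exp(5*t), t*exp(5*t)]
  [-t^2*exp(5*t)/2 + 6*t*exp(5*t), t^2*exp(5*t) - 11*t*exp(5*t), t^2*exp(5*t)/2 - 6*t*exp(5*t) + exp(5*t)]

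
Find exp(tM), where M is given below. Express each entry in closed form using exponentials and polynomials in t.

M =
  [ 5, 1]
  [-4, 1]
e^{tM} =
  [2*t*exp(3*t) + exp(3*t), t*exp(3*t)]
  [-4*t*exp(3*t), -2*t*exp(3*t) + exp(3*t)]

Strategy: write M = P · J · P⁻¹ where J is a Jordan canonical form, so e^{tM} = P · e^{tJ} · P⁻¹, and e^{tJ} can be computed block-by-block.

M has Jordan form
J =
  [3, 1]
  [0, 3]
(up to reordering of blocks).

Per-block formulas:
  For a 2×2 Jordan block J_2(3): exp(t · J_2(3)) = e^(3t)·(I + t·N), where N is the 2×2 nilpotent shift.

After assembling e^{tJ} and conjugating by P, we get:

e^{tM} =
  [2*t*exp(3*t) + exp(3*t), t*exp(3*t)]
  [-4*t*exp(3*t), -2*t*exp(3*t) + exp(3*t)]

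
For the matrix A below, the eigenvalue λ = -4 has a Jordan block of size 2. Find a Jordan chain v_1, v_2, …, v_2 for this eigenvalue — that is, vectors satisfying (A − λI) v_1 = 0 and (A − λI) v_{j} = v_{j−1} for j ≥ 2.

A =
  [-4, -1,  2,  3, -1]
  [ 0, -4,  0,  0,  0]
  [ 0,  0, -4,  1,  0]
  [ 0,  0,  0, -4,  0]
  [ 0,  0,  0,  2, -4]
A Jordan chain for λ = -4 of length 2:
v_1 = (-1, 0, 0, 0, 0)ᵀ
v_2 = (0, 1, 0, 0, 0)ᵀ

Let N = A − (-4)·I. We want v_2 with N^2 v_2 = 0 but N^1 v_2 ≠ 0; then v_{j-1} := N · v_j for j = 2, …, 2.

Pick v_2 = (0, 1, 0, 0, 0)ᵀ.
Then v_1 = N · v_2 = (-1, 0, 0, 0, 0)ᵀ.

Sanity check: (A − (-4)·I) v_1 = (0, 0, 0, 0, 0)ᵀ = 0. ✓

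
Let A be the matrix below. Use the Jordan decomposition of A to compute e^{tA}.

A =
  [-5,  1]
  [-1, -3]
e^{tA} =
  [-t*exp(-4*t) + exp(-4*t), t*exp(-4*t)]
  [-t*exp(-4*t), t*exp(-4*t) + exp(-4*t)]

Strategy: write A = P · J · P⁻¹ where J is a Jordan canonical form, so e^{tA} = P · e^{tJ} · P⁻¹, and e^{tJ} can be computed block-by-block.

A has Jordan form
J =
  [-4,  1]
  [ 0, -4]
(up to reordering of blocks).

Per-block formulas:
  For a 2×2 Jordan block J_2(-4): exp(t · J_2(-4)) = e^(-4t)·(I + t·N), where N is the 2×2 nilpotent shift.

After assembling e^{tJ} and conjugating by P, we get:

e^{tA} =
  [-t*exp(-4*t) + exp(-4*t), t*exp(-4*t)]
  [-t*exp(-4*t), t*exp(-4*t) + exp(-4*t)]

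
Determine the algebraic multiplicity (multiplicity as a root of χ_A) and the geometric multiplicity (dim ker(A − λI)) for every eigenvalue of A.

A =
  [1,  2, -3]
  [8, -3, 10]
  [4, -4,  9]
λ = 1: alg = 1, geom = 1; λ = 3: alg = 2, geom = 1

Step 1 — factor the characteristic polynomial to read off the algebraic multiplicities:
  χ_A(x) = (x - 3)^2*(x - 1)

Step 2 — compute geometric multiplicities via the rank-nullity identity g(λ) = n − rank(A − λI):
  rank(A − (1)·I) = 2, so dim ker(A − (1)·I) = n − 2 = 1
  rank(A − (3)·I) = 2, so dim ker(A − (3)·I) = n − 2 = 1

Summary:
  λ = 1: algebraic multiplicity = 1, geometric multiplicity = 1
  λ = 3: algebraic multiplicity = 2, geometric multiplicity = 1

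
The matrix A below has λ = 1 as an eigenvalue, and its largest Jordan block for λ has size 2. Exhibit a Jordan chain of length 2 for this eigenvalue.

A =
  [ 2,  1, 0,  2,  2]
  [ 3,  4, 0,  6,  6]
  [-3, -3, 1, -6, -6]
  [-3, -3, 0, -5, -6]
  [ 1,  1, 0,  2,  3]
A Jordan chain for λ = 1 of length 2:
v_1 = (1, 3, -3, -3, 1)ᵀ
v_2 = (1, 0, 0, 0, 0)ᵀ

Let N = A − (1)·I. We want v_2 with N^2 v_2 = 0 but N^1 v_2 ≠ 0; then v_{j-1} := N · v_j for j = 2, …, 2.

Pick v_2 = (1, 0, 0, 0, 0)ᵀ.
Then v_1 = N · v_2 = (1, 3, -3, -3, 1)ᵀ.

Sanity check: (A − (1)·I) v_1 = (0, 0, 0, 0, 0)ᵀ = 0. ✓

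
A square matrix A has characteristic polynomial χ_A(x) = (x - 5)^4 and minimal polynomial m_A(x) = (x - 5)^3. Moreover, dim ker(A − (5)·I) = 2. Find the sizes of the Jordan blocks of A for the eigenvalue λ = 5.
Block sizes for λ = 5: [3, 1]

Step 1 — from the characteristic polynomial, algebraic multiplicity of λ = 5 is 4. From dim ker(A − (5)·I) = 2, there are exactly 2 Jordan blocks for λ = 5.
Step 2 — from the minimal polynomial, the factor (x − 5)^3 tells us the largest block for λ = 5 has size 3.
Step 3 — with total size 4, 2 blocks, and largest block 3, the block sizes (in nonincreasing order) are [3, 1].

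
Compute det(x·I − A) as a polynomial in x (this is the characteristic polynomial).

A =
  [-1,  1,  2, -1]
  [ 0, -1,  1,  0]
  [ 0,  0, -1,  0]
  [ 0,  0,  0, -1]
x^4 + 4*x^3 + 6*x^2 + 4*x + 1

Expanding det(x·I − A) (e.g. by cofactor expansion or by noting that A is similar to its Jordan form J, which has the same characteristic polynomial as A) gives
  χ_A(x) = x^4 + 4*x^3 + 6*x^2 + 4*x + 1
which factors as (x + 1)^4. The eigenvalues (with algebraic multiplicities) are λ = -1 with multiplicity 4.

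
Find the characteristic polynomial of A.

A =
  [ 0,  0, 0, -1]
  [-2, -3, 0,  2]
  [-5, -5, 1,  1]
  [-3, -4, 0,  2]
x^4 - 2*x^2 + 1

Expanding det(x·I − A) (e.g. by cofactor expansion or by noting that A is similar to its Jordan form J, which has the same characteristic polynomial as A) gives
  χ_A(x) = x^4 - 2*x^2 + 1
which factors as (x - 1)^2*(x + 1)^2. The eigenvalues (with algebraic multiplicities) are λ = -1 with multiplicity 2, λ = 1 with multiplicity 2.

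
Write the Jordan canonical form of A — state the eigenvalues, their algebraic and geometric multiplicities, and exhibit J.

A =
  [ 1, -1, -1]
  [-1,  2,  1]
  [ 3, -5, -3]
J_3(0)

The characteristic polynomial is
  det(x·I − A) = x^3

Eigenvalues and multiplicities (the geometric multiplicity of λ is n − rank(A − λI), which equals the number of Jordan blocks for λ):
  λ = 0: algebraic multiplicity = 3, geometric multiplicity = 1

Determining the block sizes for each eigenvalue:
  λ = 0: one block (gm = 1), so the single block has size am = 3 → block sizes [3]

Assembling the blocks gives a Jordan form
J =
  [0, 1, 0]
  [0, 0, 1]
  [0, 0, 0]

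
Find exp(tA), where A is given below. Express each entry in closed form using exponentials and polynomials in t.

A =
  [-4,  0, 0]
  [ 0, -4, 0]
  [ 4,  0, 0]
e^{tA} =
  [exp(-4*t), 0, 0]
  [0, exp(-4*t), 0]
  [1 - exp(-4*t), 0, 1]

Strategy: write A = P · J · P⁻¹ where J is a Jordan canonical form, so e^{tA} = P · e^{tJ} · P⁻¹, and e^{tJ} can be computed block-by-block.

A has Jordan form
J =
  [-4,  0, 0]
  [ 0, -4, 0]
  [ 0,  0, 0]
(up to reordering of blocks).

Per-block formulas:
  For a 1×1 block at λ = -4: exp(t · [-4]) = [e^(-4t)].
  For a 1×1 block at λ = 0: exp(t · [0]) = [e^(0t)].

After assembling e^{tJ} and conjugating by P, we get:

e^{tA} =
  [exp(-4*t), 0, 0]
  [0, exp(-4*t), 0]
  [1 - exp(-4*t), 0, 1]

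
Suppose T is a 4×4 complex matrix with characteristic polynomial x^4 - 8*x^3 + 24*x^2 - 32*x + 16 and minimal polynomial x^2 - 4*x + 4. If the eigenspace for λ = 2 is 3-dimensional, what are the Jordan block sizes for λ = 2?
Block sizes for λ = 2: [2, 1, 1]

Step 1 — from the characteristic polynomial, algebraic multiplicity of λ = 2 is 4. From dim ker(T − (2)·I) = 3, there are exactly 3 Jordan blocks for λ = 2.
Step 2 — from the minimal polynomial, the factor (x − 2)^2 tells us the largest block for λ = 2 has size 2.
Step 3 — with total size 4, 3 blocks, and largest block 2, the block sizes (in nonincreasing order) are [2, 1, 1].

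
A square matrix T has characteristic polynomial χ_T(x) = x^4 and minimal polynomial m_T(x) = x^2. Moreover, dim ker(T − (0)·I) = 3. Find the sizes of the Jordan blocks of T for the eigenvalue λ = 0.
Block sizes for λ = 0: [2, 1, 1]

Step 1 — from the characteristic polynomial, algebraic multiplicity of λ = 0 is 4. From dim ker(T − (0)·I) = 3, there are exactly 3 Jordan blocks for λ = 0.
Step 2 — from the minimal polynomial, the factor (x − 0)^2 tells us the largest block for λ = 0 has size 2.
Step 3 — with total size 4, 3 blocks, and largest block 2, the block sizes (in nonincreasing order) are [2, 1, 1].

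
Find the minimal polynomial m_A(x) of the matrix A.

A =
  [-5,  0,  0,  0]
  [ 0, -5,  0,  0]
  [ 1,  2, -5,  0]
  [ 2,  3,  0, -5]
x^2 + 10*x + 25

The characteristic polynomial is χ_A(x) = (x + 5)^4, so the eigenvalues are known. The minimal polynomial is
  m_A(x) = Π_λ (x − λ)^{k_λ}
where k_λ is the size of the *largest* Jordan block for λ (equivalently, the smallest k with (A − λI)^k v = 0 for every generalised eigenvector v of λ).

  λ = -5: largest Jordan block has size 2, contributing (x + 5)^2

So m_A(x) = (x + 5)^2 = x^2 + 10*x + 25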